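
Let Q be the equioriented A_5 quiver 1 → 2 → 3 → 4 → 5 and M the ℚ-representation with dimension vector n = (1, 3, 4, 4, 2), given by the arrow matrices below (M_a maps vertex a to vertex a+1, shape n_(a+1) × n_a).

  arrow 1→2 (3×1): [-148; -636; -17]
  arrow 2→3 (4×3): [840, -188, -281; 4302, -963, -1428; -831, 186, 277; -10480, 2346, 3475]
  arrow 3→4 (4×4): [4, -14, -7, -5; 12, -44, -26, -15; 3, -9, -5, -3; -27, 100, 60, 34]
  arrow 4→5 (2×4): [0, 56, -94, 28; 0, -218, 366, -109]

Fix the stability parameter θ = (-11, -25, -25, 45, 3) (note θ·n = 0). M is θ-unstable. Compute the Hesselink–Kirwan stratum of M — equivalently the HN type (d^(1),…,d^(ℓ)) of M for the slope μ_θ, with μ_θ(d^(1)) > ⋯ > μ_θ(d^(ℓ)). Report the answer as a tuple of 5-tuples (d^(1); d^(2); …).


Via rank(M_{q-1}∘⋯∘M_p): M ≅ I[1,5], I[2,4], I[2,5], I[3,4].
μ_θ-semistable layers: μ^(1)=45; μ^(2)=24; μ^(3)=-61/3; μ^(4)=-25

((0, 0, 0, 2, 0); (0, 0, 0, 2, 2); (1, 1, 1, 0, 0); (0, 2, 3, 0, 0))


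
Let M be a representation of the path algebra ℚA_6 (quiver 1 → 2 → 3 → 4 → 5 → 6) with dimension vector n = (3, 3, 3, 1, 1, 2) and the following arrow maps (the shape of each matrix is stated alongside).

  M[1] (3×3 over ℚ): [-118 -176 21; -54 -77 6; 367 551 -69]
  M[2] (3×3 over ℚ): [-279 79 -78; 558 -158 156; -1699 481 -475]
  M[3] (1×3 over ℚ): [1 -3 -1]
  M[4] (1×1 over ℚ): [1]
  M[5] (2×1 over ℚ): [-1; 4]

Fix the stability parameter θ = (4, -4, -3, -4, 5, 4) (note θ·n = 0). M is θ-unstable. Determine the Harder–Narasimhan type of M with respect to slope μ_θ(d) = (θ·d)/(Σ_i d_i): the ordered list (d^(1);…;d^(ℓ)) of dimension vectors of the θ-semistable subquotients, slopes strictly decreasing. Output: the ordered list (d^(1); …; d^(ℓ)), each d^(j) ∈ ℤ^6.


Barcode: M ≅ I[1,2], I[1,3], I[1,6], I[3,3], I[6,6]. HN layers by μ_θ (6 steps, strictly decreasing):
  μ^(1)=9/2; μ^(2)=4; μ^(3)=0; μ^(4)=-1; μ^(5)=-7/4; μ^(6)=-3

((0, 0, 0, 0, 1, 1); (0, 0, 0, 0, 0, 1); (1, 1, 0, 0, 0, 0); (1, 1, 1, 0, 0, 0); (1, 1, 1, 1, 0, 0); (0, 0, 1, 0, 0, 0))


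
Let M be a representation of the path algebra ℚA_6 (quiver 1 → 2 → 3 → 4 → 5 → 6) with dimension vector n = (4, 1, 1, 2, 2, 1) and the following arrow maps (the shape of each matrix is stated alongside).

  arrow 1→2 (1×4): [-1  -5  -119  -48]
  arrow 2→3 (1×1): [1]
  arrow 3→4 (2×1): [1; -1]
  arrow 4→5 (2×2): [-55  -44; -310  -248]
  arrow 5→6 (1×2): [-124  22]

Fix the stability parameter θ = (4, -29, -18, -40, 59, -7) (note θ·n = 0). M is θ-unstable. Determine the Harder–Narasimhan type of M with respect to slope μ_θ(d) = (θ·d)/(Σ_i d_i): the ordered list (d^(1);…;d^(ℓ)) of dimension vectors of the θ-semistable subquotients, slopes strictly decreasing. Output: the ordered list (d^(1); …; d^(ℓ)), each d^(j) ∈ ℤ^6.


Via rank(M_{q-1}∘⋯∘M_p): M ≅ I[1,1]^3, I[1,5], I[4,4], I[5,6].
μ_θ-semistable layers: μ^(1)=59; μ^(2)=26; μ^(3)=4; μ^(4)=-83/4; μ^(5)=-40

((0, 0, 0, 0, 1, 0); (0, 0, 0, 0, 1, 1); (3, 0, 0, 0, 0, 0); (1, 1, 1, 1, 0, 0); (0, 0, 0, 1, 0, 0))


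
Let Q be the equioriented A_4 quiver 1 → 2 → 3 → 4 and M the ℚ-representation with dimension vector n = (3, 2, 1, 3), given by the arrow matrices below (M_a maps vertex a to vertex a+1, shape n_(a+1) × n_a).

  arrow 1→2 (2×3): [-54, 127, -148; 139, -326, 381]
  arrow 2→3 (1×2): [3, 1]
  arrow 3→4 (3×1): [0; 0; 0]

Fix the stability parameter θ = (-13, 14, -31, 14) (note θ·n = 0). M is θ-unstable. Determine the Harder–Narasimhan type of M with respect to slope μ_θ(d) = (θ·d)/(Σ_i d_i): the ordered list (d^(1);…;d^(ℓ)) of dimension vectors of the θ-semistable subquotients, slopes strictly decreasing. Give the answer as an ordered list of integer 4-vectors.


Interval decomposition of M: I[1,1], I[1,2], I[1,3], I[4,4]^3.
HN type (ℓ=3): μ^(1)=14; μ^(2)=-17/2; μ^(3)=-13

((0, 1, 0, 3); (0, 1, 1, 0); (3, 0, 0, 0))


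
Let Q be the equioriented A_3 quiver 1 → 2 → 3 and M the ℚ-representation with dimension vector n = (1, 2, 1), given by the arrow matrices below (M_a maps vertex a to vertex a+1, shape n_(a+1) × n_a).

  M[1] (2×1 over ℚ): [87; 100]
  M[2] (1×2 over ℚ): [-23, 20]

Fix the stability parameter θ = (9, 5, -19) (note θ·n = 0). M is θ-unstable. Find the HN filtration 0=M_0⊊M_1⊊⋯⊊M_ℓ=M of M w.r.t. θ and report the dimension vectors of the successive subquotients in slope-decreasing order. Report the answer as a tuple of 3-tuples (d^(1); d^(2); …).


Interval decomposition of M: I[1,3], I[2,2].
HN type (ℓ=2): μ^(1)=5; μ^(2)=-5/3

((0, 1, 0); (1, 1, 1))


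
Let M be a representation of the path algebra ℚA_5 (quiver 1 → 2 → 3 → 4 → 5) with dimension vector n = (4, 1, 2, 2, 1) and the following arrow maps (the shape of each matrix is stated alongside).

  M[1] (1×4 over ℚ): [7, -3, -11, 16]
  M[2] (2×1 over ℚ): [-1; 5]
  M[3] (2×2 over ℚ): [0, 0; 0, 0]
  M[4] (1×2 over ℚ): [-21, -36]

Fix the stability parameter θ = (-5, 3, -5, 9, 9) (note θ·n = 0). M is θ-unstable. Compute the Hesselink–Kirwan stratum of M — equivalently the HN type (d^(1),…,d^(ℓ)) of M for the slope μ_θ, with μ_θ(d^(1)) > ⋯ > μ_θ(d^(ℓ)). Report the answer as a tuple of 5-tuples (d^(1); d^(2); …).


Via rank(M_{q-1}∘⋯∘M_p): M ≅ I[1,1]^3, I[1,3], I[3,3], I[4,4], I[4,5].
μ_θ-semistable layers: μ^(1)=9; μ^(2)=-1; μ^(3)=-5

((0, 0, 0, 2, 1); (0, 1, 1, 0, 0); (4, 0, 1, 0, 0))


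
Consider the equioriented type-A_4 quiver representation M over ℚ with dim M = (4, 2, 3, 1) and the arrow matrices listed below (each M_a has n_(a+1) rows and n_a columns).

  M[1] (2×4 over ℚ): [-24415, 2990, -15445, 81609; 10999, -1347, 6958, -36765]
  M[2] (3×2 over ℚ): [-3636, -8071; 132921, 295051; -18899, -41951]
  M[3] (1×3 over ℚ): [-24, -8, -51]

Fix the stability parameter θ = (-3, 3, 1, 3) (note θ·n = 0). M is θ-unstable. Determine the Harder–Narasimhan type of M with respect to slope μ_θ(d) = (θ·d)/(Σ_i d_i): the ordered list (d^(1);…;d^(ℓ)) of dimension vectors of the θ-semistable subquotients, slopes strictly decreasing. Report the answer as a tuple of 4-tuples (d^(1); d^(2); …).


Barcode: M ≅ I[1,1]^2, I[1,3], I[1,4], I[3,3]. HN layers by μ_θ (4 steps, strictly decreasing):
  μ^(1)=3; μ^(2)=2; μ^(3)=1; μ^(4)=-3

((0, 0, 0, 1); (0, 2, 2, 0); (0, 0, 1, 0); (4, 0, 0, 0))


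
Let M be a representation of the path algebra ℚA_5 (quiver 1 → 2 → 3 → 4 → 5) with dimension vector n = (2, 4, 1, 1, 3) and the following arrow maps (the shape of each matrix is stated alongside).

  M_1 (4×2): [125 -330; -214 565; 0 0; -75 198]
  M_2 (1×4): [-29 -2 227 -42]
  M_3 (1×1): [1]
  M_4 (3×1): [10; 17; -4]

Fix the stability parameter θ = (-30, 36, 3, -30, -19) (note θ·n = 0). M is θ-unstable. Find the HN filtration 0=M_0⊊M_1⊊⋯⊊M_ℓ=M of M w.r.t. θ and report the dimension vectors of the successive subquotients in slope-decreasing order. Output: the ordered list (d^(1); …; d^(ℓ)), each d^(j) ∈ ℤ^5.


Via rank(M_{q-1}∘⋯∘M_p): M ≅ I[1,2], I[1,5], I[2,2]^2, I[5,5]^2.
μ_θ-semistable layers: μ^(1)=36; μ^(2)=-5/2; μ^(3)=-19; μ^(4)=-30

((0, 3, 0, 0, 0); (0, 1, 1, 1, 1); (0, 0, 0, 0, 2); (2, 0, 0, 0, 0))


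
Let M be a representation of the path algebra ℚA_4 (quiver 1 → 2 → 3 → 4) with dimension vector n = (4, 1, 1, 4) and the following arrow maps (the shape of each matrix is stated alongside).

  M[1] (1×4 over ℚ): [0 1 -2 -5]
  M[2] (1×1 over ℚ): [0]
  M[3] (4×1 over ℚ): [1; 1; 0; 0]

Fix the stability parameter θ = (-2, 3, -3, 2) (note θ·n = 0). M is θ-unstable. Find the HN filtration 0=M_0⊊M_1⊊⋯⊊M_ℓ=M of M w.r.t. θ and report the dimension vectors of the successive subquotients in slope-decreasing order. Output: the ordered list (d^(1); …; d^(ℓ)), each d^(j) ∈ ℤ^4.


Barcode: M ≅ I[1,1]^3, I[1,2], I[3,4], I[4,4]^3. HN layers by μ_θ (4 steps, strictly decreasing):
  μ^(1)=3; μ^(2)=2; μ^(3)=-2; μ^(4)=-3

((0, 1, 0, 0); (0, 0, 0, 4); (4, 0, 0, 0); (0, 0, 1, 0))


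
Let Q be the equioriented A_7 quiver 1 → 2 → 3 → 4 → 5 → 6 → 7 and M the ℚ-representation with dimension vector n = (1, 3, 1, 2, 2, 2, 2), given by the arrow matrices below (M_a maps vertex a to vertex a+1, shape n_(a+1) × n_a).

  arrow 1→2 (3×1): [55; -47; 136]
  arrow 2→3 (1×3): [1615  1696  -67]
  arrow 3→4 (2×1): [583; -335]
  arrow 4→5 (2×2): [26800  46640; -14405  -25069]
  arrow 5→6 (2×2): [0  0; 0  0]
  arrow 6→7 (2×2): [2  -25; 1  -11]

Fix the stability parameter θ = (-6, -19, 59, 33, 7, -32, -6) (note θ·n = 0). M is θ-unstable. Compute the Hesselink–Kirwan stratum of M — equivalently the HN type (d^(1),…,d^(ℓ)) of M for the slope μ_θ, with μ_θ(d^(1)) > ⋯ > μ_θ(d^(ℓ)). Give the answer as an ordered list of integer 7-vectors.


Barcode: M ≅ I[1,4], I[2,2]^2, I[4,5], I[5,5], I[6,7]^2. HN layers by μ_θ (7 steps, strictly decreasing):
  μ^(1)=46; μ^(2)=20; μ^(3)=7; μ^(4)=-6; μ^(5)=-25/2; μ^(6)=-19; μ^(7)=-32

((0, 0, 1, 1, 0, 0, 0); (0, 0, 0, 1, 1, 0, 0); (0, 0, 0, 0, 1, 0, 0); (0, 0, 0, 0, 0, 0, 2); (1, 1, 0, 0, 0, 0, 0); (0, 2, 0, 0, 0, 0, 0); (0, 0, 0, 0, 0, 2, 0))


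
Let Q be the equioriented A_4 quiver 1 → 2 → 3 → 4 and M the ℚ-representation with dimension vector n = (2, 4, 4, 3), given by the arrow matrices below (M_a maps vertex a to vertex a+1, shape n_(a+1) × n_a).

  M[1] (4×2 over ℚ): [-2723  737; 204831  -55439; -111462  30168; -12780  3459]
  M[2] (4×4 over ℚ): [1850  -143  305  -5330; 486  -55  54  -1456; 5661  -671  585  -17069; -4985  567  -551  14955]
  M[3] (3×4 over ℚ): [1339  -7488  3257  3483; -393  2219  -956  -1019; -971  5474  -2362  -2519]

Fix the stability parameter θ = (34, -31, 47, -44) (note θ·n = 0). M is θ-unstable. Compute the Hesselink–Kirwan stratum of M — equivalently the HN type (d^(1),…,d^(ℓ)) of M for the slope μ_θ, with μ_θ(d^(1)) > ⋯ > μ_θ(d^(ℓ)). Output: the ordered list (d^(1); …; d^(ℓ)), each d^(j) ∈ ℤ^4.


Via rank(M_{q-1}∘⋯∘M_p): M ≅ I[1,4]^2, I[2,3], I[2,4].
μ_θ-semistable layers: μ^(1)=47; μ^(2)=3/2; μ^(3)=-31

((0, 0, 1, 0); (2, 2, 3, 3); (0, 2, 0, 0))


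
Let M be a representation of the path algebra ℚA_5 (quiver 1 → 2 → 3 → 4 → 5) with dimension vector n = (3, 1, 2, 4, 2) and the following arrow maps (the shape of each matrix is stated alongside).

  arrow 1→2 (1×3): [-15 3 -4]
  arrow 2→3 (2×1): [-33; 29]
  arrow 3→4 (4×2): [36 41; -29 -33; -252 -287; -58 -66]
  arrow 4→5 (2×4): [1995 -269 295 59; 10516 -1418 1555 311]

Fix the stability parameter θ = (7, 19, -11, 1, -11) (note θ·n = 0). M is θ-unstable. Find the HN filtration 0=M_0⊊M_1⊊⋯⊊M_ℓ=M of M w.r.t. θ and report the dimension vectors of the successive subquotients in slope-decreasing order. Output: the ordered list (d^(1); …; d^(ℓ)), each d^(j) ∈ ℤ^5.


Interval decomposition of M: I[1,1]^2, I[1,5], I[3,5], I[4,4]^2.
HN type (ℓ=4): μ^(1)=7; μ^(2)=1; μ^(3)=-5; μ^(4)=-11

((2, 0, 0, 0, 0); (1, 1, 1, 3, 1); (0, 0, 0, 1, 1); (0, 0, 1, 0, 0))


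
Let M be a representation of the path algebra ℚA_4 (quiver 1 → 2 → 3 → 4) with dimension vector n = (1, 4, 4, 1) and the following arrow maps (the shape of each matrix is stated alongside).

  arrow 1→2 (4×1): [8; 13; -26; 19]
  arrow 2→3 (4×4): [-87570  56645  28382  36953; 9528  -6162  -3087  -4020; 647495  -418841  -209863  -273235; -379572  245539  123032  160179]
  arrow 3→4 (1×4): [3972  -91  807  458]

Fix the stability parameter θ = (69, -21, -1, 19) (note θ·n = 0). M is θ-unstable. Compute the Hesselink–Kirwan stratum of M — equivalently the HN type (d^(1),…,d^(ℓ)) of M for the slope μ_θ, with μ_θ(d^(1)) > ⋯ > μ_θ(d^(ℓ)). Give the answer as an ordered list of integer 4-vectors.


Via rank(M_{q-1}∘⋯∘M_p): M ≅ I[1,2], I[2,3]^2, I[2,4], I[3,3].
μ_θ-semistable layers: μ^(1)=24; μ^(2)=19; μ^(3)=-1; μ^(4)=-21

((1, 1, 0, 0); (0, 0, 0, 1); (0, 0, 4, 0); (0, 3, 0, 0))


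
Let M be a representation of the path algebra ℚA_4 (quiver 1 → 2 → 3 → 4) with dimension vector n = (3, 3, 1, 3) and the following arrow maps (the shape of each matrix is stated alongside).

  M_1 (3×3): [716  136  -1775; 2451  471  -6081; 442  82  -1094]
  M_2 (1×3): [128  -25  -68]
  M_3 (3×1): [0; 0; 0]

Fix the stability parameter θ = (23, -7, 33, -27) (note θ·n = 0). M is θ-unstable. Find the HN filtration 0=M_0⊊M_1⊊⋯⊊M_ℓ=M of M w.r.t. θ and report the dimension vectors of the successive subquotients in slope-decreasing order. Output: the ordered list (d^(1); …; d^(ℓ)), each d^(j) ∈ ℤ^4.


Interval decomposition of M: I[1,1], I[1,2], I[1,3], I[2,2], I[4,4]^3.
HN type (ℓ=5): μ^(1)=33; μ^(2)=23; μ^(3)=8; μ^(4)=-7; μ^(5)=-27

((0, 0, 1, 0); (1, 0, 0, 0); (2, 2, 0, 0); (0, 1, 0, 0); (0, 0, 0, 3))


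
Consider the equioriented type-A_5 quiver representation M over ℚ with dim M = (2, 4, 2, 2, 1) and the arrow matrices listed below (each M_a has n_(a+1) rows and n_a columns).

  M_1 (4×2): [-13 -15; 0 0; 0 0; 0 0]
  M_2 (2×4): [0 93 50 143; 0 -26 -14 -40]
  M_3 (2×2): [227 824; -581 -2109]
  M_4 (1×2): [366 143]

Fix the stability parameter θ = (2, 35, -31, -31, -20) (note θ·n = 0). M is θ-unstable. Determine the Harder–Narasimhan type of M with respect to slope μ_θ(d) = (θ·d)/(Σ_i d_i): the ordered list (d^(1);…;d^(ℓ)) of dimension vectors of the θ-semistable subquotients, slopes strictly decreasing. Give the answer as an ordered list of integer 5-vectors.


Via rank(M_{q-1}∘⋯∘M_p): M ≅ I[1,1], I[1,2], I[2,2], I[2,4], I[2,5].
μ_θ-semistable layers: μ^(1)=35; μ^(2)=2; μ^(3)=-9; μ^(4)=-47/4

((0, 2, 0, 0, 0); (2, 0, 0, 0, 0); (0, 1, 1, 1, 0); (0, 1, 1, 1, 1))


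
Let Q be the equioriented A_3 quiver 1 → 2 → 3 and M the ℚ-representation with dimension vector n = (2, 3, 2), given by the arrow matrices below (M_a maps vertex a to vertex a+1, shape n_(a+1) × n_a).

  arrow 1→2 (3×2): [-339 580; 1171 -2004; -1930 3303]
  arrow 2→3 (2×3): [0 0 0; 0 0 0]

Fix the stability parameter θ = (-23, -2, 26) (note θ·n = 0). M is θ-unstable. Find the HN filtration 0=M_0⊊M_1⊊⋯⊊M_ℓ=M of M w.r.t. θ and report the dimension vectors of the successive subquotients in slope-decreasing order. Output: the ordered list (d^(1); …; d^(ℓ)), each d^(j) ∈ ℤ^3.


Barcode: M ≅ I[1,2]^2, I[2,2], I[3,3]^2. HN layers by μ_θ (3 steps, strictly decreasing):
  μ^(1)=26; μ^(2)=-2; μ^(3)=-23

((0, 0, 2); (0, 3, 0); (2, 0, 0))


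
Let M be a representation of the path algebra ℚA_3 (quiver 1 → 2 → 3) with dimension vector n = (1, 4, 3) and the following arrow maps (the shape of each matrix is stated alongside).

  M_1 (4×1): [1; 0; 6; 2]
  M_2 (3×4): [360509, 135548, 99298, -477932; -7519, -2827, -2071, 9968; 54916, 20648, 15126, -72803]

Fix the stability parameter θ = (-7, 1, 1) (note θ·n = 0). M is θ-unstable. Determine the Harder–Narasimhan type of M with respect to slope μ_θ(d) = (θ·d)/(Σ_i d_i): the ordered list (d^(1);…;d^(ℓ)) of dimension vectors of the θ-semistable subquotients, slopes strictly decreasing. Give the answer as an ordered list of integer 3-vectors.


Barcode: M ≅ I[1,3], I[2,2], I[2,3]^2. HN layers by μ_θ (2 steps, strictly decreasing):
  μ^(1)=1; μ^(2)=-7

((0, 4, 3); (1, 0, 0))


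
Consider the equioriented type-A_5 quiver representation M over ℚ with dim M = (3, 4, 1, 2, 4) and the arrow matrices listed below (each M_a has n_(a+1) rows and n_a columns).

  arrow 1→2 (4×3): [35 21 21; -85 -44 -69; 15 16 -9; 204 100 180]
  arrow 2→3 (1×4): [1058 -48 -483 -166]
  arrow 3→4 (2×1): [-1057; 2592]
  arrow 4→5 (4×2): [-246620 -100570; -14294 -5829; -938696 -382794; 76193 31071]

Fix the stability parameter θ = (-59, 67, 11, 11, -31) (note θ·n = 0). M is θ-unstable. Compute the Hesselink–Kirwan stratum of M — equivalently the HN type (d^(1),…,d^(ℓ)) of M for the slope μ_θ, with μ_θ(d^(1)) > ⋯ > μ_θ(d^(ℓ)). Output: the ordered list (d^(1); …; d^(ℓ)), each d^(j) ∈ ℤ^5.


Via rank(M_{q-1}∘⋯∘M_p): M ≅ I[1,1], I[1,2], I[1,5], I[2,2]^2, I[4,5], I[5,5]^2.
μ_θ-semistable layers: μ^(1)=67; μ^(2)=29/2; μ^(3)=-10; μ^(4)=-31; μ^(5)=-59

((0, 3, 0, 0, 0); (0, 1, 1, 1, 1); (0, 0, 0, 1, 1); (0, 0, 0, 0, 2); (3, 0, 0, 0, 0))


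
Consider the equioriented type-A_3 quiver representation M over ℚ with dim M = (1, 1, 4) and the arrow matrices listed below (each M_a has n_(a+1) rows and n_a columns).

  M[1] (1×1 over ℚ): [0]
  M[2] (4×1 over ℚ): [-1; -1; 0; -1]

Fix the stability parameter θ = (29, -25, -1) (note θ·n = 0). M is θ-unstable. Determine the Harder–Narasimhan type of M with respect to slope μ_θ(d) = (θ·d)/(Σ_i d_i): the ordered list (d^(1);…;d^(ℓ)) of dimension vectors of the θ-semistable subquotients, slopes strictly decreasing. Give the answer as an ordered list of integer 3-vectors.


Via rank(M_{q-1}∘⋯∘M_p): M ≅ I[1,1], I[2,3], I[3,3]^3.
μ_θ-semistable layers: μ^(1)=29; μ^(2)=-1; μ^(3)=-25

((1, 0, 0); (0, 0, 4); (0, 1, 0))


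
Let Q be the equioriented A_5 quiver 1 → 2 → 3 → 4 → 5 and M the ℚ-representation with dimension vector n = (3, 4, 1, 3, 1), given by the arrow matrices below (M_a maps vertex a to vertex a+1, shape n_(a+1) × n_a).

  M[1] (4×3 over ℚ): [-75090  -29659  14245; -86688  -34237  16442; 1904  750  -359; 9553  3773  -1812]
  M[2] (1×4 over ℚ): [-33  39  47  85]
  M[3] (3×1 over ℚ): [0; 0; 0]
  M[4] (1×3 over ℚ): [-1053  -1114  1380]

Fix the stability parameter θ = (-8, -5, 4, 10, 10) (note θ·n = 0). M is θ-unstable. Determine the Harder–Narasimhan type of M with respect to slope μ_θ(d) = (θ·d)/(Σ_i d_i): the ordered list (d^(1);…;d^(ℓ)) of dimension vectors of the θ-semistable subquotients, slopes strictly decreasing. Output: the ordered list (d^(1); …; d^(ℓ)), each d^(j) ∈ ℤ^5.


Via rank(M_{q-1}∘⋯∘M_p): M ≅ I[1,2]^2, I[1,3], I[2,2], I[4,4]^2, I[4,5].
μ_θ-semistable layers: μ^(1)=10; μ^(2)=4; μ^(3)=-5; μ^(4)=-8

((0, 0, 0, 3, 1); (0, 0, 1, 0, 0); (0, 4, 0, 0, 0); (3, 0, 0, 0, 0))


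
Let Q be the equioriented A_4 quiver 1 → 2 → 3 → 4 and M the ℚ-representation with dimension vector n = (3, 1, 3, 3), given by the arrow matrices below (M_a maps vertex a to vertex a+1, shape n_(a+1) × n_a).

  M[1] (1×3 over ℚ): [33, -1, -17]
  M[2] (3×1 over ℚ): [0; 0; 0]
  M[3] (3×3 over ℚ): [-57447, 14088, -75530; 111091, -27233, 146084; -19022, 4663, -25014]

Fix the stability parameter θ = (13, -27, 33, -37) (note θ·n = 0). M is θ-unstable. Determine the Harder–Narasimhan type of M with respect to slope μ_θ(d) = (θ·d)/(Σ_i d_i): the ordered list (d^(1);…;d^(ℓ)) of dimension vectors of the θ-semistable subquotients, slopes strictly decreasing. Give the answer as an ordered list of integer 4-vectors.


Interval decomposition of M: I[1,1]^2, I[1,2], I[3,4]^3.
HN type (ℓ=3): μ^(1)=13; μ^(2)=-2; μ^(3)=-7

((2, 0, 0, 0); (0, 0, 3, 3); (1, 1, 0, 0))


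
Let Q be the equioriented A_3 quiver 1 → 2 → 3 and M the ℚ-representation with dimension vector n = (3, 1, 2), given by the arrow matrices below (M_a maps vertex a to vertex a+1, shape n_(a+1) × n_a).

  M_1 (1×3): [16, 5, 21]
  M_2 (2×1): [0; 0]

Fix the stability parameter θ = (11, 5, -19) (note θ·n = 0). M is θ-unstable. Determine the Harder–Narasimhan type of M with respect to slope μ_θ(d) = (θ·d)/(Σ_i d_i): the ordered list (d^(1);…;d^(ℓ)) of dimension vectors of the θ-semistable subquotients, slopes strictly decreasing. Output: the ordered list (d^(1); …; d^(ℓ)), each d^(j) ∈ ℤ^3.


Barcode: M ≅ I[1,1]^2, I[1,2], I[3,3]^2. HN layers by μ_θ (3 steps, strictly decreasing):
  μ^(1)=11; μ^(2)=8; μ^(3)=-19

((2, 0, 0); (1, 1, 0); (0, 0, 2))


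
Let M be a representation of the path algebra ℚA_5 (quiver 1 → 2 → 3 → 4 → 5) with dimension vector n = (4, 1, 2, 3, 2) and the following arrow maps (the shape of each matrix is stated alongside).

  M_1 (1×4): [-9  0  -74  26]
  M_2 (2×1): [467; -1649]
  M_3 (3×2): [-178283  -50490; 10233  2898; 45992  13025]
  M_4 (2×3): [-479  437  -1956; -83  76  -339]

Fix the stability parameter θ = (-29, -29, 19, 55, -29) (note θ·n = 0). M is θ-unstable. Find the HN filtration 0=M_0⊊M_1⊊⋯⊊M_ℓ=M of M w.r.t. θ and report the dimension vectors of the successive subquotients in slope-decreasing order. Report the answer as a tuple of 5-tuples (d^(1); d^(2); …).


Barcode: M ≅ I[1,1]^3, I[1,5], I[3,5], I[4,4]. HN layers by μ_θ (3 steps, strictly decreasing):
  μ^(1)=55; μ^(2)=15; μ^(3)=-29

((0, 0, 0, 1, 0); (0, 0, 2, 2, 2); (4, 1, 0, 0, 0))


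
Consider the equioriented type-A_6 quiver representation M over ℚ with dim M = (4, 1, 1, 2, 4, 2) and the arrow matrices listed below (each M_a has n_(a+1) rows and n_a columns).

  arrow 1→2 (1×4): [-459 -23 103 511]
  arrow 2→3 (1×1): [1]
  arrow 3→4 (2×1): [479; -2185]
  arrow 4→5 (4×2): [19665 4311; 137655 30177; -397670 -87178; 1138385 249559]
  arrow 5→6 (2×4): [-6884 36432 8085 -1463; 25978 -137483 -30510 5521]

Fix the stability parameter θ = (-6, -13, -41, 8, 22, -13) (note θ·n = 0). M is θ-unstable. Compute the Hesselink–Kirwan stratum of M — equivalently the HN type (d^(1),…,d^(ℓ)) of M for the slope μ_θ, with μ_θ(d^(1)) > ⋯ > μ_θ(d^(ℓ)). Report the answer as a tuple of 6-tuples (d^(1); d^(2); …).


Barcode: M ≅ I[1,1]^3, I[1,4], I[4,6], I[5,5]^2, I[5,6]. HN layers by μ_θ (6 steps, strictly decreasing):
  μ^(1)=22; μ^(2)=8; μ^(3)=17/3; μ^(4)=9/2; μ^(5)=-6; μ^(6)=-20

((0, 0, 0, 0, 2, 0); (0, 0, 0, 1, 0, 0); (0, 0, 0, 1, 1, 1); (0, 0, 0, 0, 1, 1); (3, 0, 0, 0, 0, 0); (1, 1, 1, 0, 0, 0))


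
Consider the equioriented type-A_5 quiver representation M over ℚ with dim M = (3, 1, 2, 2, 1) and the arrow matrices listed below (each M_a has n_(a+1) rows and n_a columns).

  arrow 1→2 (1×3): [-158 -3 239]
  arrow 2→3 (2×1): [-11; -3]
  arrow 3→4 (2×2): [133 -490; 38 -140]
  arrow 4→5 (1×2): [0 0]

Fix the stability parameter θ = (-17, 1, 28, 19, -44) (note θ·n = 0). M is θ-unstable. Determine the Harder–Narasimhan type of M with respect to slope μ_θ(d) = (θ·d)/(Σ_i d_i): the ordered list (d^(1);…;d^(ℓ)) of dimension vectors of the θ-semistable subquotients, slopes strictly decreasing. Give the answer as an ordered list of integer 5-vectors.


Barcode: M ≅ I[1,1]^2, I[1,4], I[3,3], I[4,4], I[5,5]. HN layers by μ_θ (6 steps, strictly decreasing):
  μ^(1)=28; μ^(2)=47/2; μ^(3)=19; μ^(4)=1; μ^(5)=-17; μ^(6)=-44

((0, 0, 1, 0, 0); (0, 0, 1, 1, 0); (0, 0, 0, 1, 0); (0, 1, 0, 0, 0); (3, 0, 0, 0, 0); (0, 0, 0, 0, 1))


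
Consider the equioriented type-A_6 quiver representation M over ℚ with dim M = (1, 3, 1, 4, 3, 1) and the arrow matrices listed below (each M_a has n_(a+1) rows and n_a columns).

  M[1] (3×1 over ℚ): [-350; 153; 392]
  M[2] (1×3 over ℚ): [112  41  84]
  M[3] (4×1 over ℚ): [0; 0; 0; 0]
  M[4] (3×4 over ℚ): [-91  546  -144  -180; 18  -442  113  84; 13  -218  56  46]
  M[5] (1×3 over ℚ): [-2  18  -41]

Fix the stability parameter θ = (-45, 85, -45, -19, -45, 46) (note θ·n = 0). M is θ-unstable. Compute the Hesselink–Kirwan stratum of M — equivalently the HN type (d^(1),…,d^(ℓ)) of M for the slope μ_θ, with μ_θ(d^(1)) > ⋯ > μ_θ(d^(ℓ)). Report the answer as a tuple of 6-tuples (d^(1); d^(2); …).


Barcode: M ≅ I[1,3], I[2,2]^2, I[4,4], I[4,5]^2, I[4,6]. HN layers by μ_θ (6 steps, strictly decreasing):
  μ^(1)=85; μ^(2)=46; μ^(3)=20; μ^(4)=-19; μ^(5)=-32; μ^(6)=-45

((0, 2, 0, 0, 0, 0); (0, 0, 0, 0, 0, 1); (0, 1, 1, 0, 0, 0); (0, 0, 0, 1, 0, 0); (0, 0, 0, 3, 3, 0); (1, 0, 0, 0, 0, 0))


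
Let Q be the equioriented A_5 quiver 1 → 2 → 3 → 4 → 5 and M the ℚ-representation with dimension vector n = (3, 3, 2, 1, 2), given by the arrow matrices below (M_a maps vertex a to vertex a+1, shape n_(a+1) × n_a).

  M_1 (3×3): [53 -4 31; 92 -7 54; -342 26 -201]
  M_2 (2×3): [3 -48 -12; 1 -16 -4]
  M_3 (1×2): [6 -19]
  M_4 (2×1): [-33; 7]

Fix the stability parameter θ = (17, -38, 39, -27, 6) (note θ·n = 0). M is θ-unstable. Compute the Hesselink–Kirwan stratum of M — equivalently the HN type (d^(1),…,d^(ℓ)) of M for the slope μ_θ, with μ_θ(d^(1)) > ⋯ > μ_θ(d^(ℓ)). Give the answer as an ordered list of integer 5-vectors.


Interval decomposition of M: I[1,2]^2, I[1,5], I[3,3], I[5,5].
HN type (ℓ=3): μ^(1)=39; μ^(2)=6; μ^(3)=-21/2

((0, 0, 1, 0, 0); (0, 0, 1, 1, 2); (3, 3, 0, 0, 0))


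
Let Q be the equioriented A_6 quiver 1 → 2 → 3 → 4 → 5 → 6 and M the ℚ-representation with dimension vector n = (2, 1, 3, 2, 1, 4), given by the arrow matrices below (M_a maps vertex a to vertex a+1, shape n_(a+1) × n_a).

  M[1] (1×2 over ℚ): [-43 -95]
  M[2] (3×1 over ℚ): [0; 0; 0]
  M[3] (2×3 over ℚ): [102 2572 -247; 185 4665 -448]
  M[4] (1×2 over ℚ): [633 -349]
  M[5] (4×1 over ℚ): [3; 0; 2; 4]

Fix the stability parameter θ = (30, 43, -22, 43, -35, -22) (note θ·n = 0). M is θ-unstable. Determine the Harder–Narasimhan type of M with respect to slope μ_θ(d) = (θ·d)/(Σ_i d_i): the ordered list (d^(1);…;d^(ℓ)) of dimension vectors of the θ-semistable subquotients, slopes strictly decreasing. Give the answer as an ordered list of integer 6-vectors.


Via rank(M_{q-1}∘⋯∘M_p): M ≅ I[1,1], I[1,2], I[3,3], I[3,4], I[3,6], I[6,6]^3.
μ_θ-semistable layers: μ^(1)=43; μ^(2)=30; μ^(3)=-14/3; μ^(4)=-22

((0, 1, 0, 1, 0, 0); (2, 0, 0, 0, 0, 0); (0, 0, 0, 1, 1, 1); (0, 0, 3, 0, 0, 3))


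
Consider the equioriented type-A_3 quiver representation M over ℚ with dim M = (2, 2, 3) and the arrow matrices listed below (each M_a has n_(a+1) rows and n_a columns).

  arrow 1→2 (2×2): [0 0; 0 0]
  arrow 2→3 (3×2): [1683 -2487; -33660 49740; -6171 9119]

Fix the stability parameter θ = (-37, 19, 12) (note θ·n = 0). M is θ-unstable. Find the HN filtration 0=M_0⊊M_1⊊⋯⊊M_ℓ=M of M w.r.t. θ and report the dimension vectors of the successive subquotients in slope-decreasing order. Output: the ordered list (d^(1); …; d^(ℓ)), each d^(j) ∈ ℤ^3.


Interval decomposition of M: I[1,1]^2, I[2,2], I[2,3], I[3,3]^2.
HN type (ℓ=4): μ^(1)=19; μ^(2)=31/2; μ^(3)=12; μ^(4)=-37

((0, 1, 0); (0, 1, 1); (0, 0, 2); (2, 0, 0))


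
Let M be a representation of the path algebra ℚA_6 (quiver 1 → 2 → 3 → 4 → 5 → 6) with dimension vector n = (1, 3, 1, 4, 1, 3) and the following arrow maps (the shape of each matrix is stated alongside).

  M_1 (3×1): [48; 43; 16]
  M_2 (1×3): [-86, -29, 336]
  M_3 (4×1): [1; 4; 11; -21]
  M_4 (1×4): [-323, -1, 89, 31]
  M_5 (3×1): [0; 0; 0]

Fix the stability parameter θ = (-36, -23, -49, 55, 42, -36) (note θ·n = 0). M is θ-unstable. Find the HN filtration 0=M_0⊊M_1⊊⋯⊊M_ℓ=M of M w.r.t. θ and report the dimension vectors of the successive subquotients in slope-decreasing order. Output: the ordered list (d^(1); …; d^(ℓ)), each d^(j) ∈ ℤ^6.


Interval decomposition of M: I[1,5], I[2,2]^2, I[4,4]^3, I[6,6]^3.
HN type (ℓ=4): μ^(1)=55; μ^(2)=97/2; μ^(3)=-23; μ^(4)=-36

((0, 0, 0, 3, 0, 0); (0, 0, 0, 1, 1, 0); (0, 2, 0, 0, 0, 0); (1, 1, 1, 0, 0, 3))


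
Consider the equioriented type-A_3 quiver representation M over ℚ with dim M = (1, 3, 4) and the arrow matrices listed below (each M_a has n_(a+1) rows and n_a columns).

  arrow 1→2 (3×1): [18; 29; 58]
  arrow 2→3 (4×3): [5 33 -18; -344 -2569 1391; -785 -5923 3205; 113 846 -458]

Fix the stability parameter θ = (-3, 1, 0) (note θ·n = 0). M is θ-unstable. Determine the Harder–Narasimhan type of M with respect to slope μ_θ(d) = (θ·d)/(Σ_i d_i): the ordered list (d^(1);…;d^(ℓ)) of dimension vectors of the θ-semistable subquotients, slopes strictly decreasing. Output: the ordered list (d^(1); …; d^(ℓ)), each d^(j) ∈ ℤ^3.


Interval decomposition of M: I[1,3], I[2,3]^2, I[3,3].
HN type (ℓ=3): μ^(1)=1/2; μ^(2)=0; μ^(3)=-3

((0, 3, 3); (0, 0, 1); (1, 0, 0))


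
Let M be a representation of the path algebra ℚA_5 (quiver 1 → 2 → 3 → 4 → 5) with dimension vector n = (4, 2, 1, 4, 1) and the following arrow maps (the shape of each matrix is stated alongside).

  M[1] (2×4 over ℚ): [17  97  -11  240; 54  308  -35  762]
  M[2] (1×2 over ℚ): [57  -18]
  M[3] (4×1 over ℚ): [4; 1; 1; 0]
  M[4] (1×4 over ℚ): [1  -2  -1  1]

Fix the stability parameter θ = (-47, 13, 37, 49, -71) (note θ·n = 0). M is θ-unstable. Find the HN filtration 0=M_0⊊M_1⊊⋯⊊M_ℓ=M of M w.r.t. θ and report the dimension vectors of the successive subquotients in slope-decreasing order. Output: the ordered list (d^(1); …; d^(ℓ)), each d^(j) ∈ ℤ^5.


Barcode: M ≅ I[1,1]^2, I[1,2], I[1,5], I[4,4]^3. HN layers by μ_θ (4 steps, strictly decreasing):
  μ^(1)=49; μ^(2)=13; μ^(3)=7; μ^(4)=-47

((0, 0, 0, 3, 0); (0, 1, 0, 0, 0); (0, 1, 1, 1, 1); (4, 0, 0, 0, 0))


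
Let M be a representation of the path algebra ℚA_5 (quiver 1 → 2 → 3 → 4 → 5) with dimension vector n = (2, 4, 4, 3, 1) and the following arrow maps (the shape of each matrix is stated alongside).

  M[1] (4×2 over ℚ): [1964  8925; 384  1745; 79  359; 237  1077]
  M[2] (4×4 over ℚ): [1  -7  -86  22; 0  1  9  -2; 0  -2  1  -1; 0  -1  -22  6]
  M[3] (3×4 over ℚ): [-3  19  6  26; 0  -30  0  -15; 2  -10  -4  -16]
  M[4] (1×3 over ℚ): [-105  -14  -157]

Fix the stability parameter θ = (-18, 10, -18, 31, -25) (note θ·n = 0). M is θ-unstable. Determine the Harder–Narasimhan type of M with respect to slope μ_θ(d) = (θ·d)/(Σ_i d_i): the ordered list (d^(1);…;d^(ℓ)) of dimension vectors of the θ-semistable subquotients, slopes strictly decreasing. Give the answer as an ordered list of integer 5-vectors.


Barcode: M ≅ I[1,4], I[1,5], I[2,3]^2, I[4,4]. HN layers by μ_θ (4 steps, strictly decreasing):
  μ^(1)=31; μ^(2)=3; μ^(3)=-4; μ^(4)=-18

((0, 0, 0, 2, 0); (0, 0, 0, 1, 1); (0, 4, 4, 0, 0); (2, 0, 0, 0, 0))


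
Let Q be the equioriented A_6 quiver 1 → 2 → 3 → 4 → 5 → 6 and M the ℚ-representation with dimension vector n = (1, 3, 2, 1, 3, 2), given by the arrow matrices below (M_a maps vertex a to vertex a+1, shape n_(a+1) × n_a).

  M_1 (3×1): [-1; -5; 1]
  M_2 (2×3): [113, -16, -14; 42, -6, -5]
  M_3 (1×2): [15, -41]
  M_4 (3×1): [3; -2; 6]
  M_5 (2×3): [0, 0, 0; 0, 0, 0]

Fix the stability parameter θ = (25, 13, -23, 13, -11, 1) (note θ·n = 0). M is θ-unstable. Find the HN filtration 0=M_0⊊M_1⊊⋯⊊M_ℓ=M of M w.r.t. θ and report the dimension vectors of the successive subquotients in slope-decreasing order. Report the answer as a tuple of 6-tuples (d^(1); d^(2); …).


Via rank(M_{q-1}∘⋯∘M_p): M ≅ I[1,5], I[2,2], I[2,3], I[5,5]^2, I[6,6]^2.
μ_θ-semistable layers: μ^(1)=13; μ^(2)=17/5; μ^(3)=1; μ^(4)=-5; μ^(5)=-11

((0, 1, 0, 0, 0, 0); (1, 1, 1, 1, 1, 0); (0, 0, 0, 0, 0, 2); (0, 1, 1, 0, 0, 0); (0, 0, 0, 0, 2, 0))


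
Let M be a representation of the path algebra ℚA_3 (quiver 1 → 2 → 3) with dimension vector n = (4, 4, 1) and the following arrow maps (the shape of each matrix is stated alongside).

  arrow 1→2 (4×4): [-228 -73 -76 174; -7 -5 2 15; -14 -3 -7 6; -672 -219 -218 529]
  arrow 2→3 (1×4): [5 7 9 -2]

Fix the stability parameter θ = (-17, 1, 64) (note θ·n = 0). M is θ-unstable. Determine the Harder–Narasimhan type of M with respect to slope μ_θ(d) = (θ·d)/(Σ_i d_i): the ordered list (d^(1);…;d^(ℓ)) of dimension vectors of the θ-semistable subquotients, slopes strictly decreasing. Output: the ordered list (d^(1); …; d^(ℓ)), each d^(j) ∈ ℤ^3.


Interval decomposition of M: I[1,2]^3, I[1,3].
HN type (ℓ=3): μ^(1)=64; μ^(2)=1; μ^(3)=-17

((0, 0, 1); (0, 4, 0); (4, 0, 0))


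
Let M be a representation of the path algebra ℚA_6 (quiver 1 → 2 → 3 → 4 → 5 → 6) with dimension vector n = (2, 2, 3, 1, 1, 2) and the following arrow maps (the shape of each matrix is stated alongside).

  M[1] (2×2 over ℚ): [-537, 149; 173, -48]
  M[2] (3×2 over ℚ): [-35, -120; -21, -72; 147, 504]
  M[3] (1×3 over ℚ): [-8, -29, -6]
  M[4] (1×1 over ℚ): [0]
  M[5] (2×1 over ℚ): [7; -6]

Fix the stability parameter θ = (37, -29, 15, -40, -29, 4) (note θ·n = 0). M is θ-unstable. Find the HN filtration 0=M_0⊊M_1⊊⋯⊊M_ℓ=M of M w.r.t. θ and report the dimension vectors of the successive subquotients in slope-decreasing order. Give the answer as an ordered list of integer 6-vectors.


Interval decomposition of M: I[1,2], I[1,4], I[3,3]^2, I[5,6], I[6,6].
HN type (ℓ=4): μ^(1)=15; μ^(2)=4; μ^(3)=-17/4; μ^(4)=-29

((0, 0, 2, 0, 0, 0); (1, 1, 0, 0, 0, 2); (1, 1, 1, 1, 0, 0); (0, 0, 0, 0, 1, 0))


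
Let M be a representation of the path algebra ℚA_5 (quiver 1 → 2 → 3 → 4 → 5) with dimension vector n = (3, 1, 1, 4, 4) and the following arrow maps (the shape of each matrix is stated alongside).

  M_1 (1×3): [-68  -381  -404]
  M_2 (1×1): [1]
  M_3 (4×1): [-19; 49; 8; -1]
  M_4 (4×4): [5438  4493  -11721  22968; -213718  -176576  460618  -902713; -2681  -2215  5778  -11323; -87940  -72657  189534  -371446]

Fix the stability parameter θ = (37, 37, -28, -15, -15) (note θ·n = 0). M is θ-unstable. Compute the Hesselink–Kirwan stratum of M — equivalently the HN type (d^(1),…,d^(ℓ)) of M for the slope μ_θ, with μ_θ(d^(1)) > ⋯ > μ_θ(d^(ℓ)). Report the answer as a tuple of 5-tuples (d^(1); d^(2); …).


Barcode: M ≅ I[1,1]^2, I[1,5], I[4,5]^3. HN layers by μ_θ (3 steps, strictly decreasing):
  μ^(1)=37; μ^(2)=16/5; μ^(3)=-15

((2, 0, 0, 0, 0); (1, 1, 1, 1, 1); (0, 0, 0, 3, 3))


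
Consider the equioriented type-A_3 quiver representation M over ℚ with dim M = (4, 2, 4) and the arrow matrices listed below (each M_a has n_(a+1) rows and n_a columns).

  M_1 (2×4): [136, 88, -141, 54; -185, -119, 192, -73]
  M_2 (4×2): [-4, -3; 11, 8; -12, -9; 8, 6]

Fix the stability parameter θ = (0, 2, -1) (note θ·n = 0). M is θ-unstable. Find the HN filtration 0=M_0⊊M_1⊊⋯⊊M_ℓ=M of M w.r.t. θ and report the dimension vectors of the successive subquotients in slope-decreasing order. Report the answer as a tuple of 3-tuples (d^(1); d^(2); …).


Barcode: M ≅ I[1,1]^2, I[1,3]^2, I[3,3]^2. HN layers by μ_θ (3 steps, strictly decreasing):
  μ^(1)=1/2; μ^(2)=0; μ^(3)=-1

((0, 2, 2); (4, 0, 0); (0, 0, 2))


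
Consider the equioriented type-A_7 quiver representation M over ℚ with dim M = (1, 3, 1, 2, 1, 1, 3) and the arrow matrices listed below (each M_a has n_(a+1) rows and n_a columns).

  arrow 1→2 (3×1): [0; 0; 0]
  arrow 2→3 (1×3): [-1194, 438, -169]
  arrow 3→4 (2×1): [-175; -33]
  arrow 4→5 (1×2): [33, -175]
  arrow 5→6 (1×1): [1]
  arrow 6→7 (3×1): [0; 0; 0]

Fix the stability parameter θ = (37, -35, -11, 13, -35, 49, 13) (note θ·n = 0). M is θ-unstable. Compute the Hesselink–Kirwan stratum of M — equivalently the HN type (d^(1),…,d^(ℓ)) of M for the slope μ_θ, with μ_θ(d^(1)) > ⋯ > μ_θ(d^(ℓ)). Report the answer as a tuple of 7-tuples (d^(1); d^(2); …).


Interval decomposition of M: I[1,1], I[2,2]^2, I[2,4], I[4,6], I[7,7]^3.
HN type (ℓ=5): μ^(1)=49; μ^(2)=37; μ^(3)=13; μ^(4)=-11; μ^(5)=-35

((0, 0, 0, 0, 0, 1, 0); (1, 0, 0, 0, 0, 0, 0); (0, 0, 0, 1, 0, 0, 3); (0, 0, 1, 1, 1, 0, 0); (0, 3, 0, 0, 0, 0, 0))


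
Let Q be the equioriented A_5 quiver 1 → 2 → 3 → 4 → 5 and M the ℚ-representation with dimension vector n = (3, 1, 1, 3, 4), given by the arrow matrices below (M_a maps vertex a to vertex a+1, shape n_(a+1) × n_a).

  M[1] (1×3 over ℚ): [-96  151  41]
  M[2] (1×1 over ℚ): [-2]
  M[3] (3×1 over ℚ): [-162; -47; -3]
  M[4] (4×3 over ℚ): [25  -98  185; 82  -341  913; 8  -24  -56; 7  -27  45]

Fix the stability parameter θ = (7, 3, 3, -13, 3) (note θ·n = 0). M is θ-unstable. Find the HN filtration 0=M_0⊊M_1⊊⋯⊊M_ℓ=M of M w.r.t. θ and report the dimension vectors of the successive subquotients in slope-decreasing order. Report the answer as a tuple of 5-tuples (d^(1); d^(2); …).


Barcode: M ≅ I[1,1]^2, I[1,5], I[4,5]^2, I[5,5]. HN layers by μ_θ (4 steps, strictly decreasing):
  μ^(1)=7; μ^(2)=3; μ^(3)=0; μ^(4)=-13

((2, 0, 0, 0, 0); (0, 0, 0, 0, 4); (1, 1, 1, 1, 0); (0, 0, 0, 2, 0))


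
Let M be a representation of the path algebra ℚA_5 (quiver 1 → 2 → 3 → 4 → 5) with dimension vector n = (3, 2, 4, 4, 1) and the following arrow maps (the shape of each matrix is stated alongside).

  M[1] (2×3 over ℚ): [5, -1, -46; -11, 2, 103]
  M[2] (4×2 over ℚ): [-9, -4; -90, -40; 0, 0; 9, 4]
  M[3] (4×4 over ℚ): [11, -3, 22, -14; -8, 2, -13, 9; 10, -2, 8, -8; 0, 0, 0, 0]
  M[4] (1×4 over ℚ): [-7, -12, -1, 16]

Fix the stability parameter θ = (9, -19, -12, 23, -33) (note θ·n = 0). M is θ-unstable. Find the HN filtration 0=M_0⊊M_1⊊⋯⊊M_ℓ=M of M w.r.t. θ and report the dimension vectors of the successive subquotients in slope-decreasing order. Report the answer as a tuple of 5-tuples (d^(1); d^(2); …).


Interval decomposition of M: I[1,1], I[1,2], I[1,5], I[3,3]^2, I[3,4], I[4,4]^2.
HN type (ℓ=5): μ^(1)=23; μ^(2)=9; μ^(3)=-5; μ^(4)=-22/3; μ^(5)=-12

((0, 0, 0, 3, 0); (1, 0, 0, 0, 0); (1, 1, 0, 1, 1); (1, 1, 1, 0, 0); (0, 0, 3, 0, 0))


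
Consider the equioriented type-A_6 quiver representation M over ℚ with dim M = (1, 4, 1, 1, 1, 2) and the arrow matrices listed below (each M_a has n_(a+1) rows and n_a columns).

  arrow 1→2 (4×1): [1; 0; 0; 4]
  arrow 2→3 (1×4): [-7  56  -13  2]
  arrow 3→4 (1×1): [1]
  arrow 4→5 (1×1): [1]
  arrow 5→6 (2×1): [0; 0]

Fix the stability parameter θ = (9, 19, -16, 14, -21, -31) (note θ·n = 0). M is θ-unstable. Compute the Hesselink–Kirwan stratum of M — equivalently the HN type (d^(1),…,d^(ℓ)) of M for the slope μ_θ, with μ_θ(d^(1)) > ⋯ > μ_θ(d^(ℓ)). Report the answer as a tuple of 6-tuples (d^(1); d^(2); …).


Barcode: M ≅ I[1,5], I[2,2]^3, I[6,6]^2. HN layers by μ_θ (3 steps, strictly decreasing):
  μ^(1)=19; μ^(2)=1; μ^(3)=-31

((0, 3, 0, 0, 0, 0); (1, 1, 1, 1, 1, 0); (0, 0, 0, 0, 0, 2))


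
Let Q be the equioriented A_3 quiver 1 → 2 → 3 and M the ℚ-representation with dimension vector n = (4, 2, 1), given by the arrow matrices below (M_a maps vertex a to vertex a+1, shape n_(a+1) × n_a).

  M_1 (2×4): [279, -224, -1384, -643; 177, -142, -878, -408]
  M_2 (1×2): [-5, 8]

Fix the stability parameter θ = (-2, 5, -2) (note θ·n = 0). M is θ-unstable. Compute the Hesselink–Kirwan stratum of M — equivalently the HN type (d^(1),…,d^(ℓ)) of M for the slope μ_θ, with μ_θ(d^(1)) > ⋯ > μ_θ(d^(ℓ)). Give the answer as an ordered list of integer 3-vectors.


Barcode: M ≅ I[1,1]^2, I[1,2], I[1,3]. HN layers by μ_θ (3 steps, strictly decreasing):
  μ^(1)=5; μ^(2)=3/2; μ^(3)=-2

((0, 1, 0); (0, 1, 1); (4, 0, 0))


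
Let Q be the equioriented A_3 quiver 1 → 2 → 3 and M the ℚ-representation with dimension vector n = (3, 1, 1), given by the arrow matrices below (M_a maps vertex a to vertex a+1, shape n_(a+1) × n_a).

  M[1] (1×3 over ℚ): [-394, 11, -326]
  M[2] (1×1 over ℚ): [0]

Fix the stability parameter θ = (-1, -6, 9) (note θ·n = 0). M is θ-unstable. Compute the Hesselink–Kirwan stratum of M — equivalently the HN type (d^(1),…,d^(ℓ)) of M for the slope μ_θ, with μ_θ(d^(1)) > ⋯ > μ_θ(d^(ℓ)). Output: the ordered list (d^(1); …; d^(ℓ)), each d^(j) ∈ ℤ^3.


Via rank(M_{q-1}∘⋯∘M_p): M ≅ I[1,1]^2, I[1,2], I[3,3].
μ_θ-semistable layers: μ^(1)=9; μ^(2)=-1; μ^(3)=-7/2

((0, 0, 1); (2, 0, 0); (1, 1, 0))


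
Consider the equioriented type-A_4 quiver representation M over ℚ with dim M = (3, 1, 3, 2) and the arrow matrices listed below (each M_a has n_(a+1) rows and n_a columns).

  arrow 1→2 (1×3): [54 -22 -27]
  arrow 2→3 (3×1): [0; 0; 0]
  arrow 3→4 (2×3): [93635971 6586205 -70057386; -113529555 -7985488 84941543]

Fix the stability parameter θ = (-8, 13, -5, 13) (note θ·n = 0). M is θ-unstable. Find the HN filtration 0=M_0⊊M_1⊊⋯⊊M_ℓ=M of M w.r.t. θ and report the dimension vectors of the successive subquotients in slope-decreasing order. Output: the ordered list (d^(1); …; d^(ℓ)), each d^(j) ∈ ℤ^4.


Via rank(M_{q-1}∘⋯∘M_p): M ≅ I[1,1]^2, I[1,2], I[3,3], I[3,4]^2.
μ_θ-semistable layers: μ^(1)=13; μ^(2)=-5; μ^(3)=-8

((0, 1, 0, 2); (0, 0, 3, 0); (3, 0, 0, 0))
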